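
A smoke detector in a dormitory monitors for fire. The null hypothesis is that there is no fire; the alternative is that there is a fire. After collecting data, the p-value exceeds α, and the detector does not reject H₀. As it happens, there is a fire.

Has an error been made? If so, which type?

Type II error

H₀ was not rejected, but H₀ is actually false.
Failing to reject a false null hypothesis is a Type II error (false negative).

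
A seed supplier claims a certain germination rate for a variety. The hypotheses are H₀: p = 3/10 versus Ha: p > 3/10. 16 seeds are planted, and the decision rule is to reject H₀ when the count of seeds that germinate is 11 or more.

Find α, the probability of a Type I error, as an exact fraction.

The Type I error probability is α = P(K ≥ 11) computed under H₀, where K ~ Binomial(16, 3/10).
P(K ≥ 11) = Σ_{j=11}^{16} C(16,j)·(3/10)^j·(7/10)^{16-j} = 15663201513957/10000000000000000.

15663201513957/10000000000000000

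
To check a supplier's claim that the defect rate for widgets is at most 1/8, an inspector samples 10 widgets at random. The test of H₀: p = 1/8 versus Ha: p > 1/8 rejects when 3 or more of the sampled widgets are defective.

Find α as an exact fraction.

α = P(reject H₀ | H₀ true) = P(K ≥ 3 | p = 1/8), K ~ Binomial(10, 1/8).
Computing the lower-tail complement: 1 − 236356841/268435456 = 32078615/268435456.

32078615/268435456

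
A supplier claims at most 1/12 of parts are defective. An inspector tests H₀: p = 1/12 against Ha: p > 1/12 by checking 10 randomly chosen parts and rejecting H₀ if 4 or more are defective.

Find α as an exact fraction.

The significance level is the probability, assuming p = 1/12, of seeing 4 or more defectives in 10 draws.
Computing the lower-tail complement: 1 − 5125125973/5159780352 = 34654379/5159780352.

34654379/5159780352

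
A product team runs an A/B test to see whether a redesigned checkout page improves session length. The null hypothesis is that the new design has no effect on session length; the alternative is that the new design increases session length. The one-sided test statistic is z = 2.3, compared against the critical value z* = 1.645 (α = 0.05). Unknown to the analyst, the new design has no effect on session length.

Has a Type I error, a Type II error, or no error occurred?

Since z = 2.3 > z* = 1.645, H₀ is rejected.
H₀ is true (actually the new design has no effect on session length).
Rejecting a true H₀ is a Type I error.

Type I error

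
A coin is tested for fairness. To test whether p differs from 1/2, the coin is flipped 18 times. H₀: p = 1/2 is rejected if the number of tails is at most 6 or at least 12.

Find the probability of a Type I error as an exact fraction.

α = P(K ≤ 6 or K ≥ 12 | p = 1/2), K ~ Binomial(18, 1/2).
The two tails are symmetric, so α = 2·(1 + 18 + 153 + 816 + 3060 + 8568 + 18564)/2^18 = 62360/262144 = 7795/32768.

7795/32768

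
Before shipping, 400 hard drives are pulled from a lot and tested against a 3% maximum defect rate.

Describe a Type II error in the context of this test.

With the conventional null hypothesis that the lot's defect rate is 3% (within specification):
A Type II error is failing to reject H₀ when H₀ is false.
Here that means accepting the lot and shipping it when actually the lot's defect rate exceeds 3%.

A Type II error would mean concluding that the lot's defect rate is 3% (within specification) (or at least failing to establish that the lot's defect rate exceeds 3%) when in fact the lot's defect rate exceeds 3%.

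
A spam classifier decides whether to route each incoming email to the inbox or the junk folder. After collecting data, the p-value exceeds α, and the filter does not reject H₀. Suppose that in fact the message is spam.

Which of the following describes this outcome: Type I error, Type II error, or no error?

The conventional null hypothesis here is that the message is legitimate (not spam).
H₀ was not rejected, but H₀ is actually false.
Failing to reject a false null hypothesis is a Type II error (false negative).

Type II error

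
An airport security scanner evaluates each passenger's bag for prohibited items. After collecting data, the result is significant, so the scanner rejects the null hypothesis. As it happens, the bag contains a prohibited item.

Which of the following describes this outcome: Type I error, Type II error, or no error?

The conventional null hypothesis here is that the bag contains no prohibited items.
The test rejected a false H₀ — the decision matches the true state.

No error (correct decision).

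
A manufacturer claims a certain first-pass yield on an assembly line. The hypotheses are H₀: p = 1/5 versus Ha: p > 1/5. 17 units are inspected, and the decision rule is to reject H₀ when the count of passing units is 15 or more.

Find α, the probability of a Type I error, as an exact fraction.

Under H₀, X ~ Binomial(17, 1/5), and α = P(X ≥ 15).
P(X ≥ 15) = Σ_{j=15}^{17} C(17,j)·(1/5)^j·(4/5)^{17-j} = 449/152587890625.

449/152587890625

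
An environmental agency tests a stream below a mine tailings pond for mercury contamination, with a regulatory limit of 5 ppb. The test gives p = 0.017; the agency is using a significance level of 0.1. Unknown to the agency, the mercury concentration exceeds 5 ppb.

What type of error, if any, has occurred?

No error (correct decision).

The conventional null hypothesis is that the mercury concentration is at or below 5 ppb (safe).
Since p = 0.017 < α = 0.1, H₀ is rejected.
H₀ is false (actually the mercury concentration exceeds 5 ppb).
The decision matches the true state — no error.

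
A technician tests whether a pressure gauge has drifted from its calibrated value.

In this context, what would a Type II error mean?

With the conventional null hypothesis that the instrument is correctly calibrated:
A Type II error is failing to reject H₀ when H₀ is false.
Here that means leaving the instrument in service when actually the instrument has drifted out of calibration.

A Type II error would mean concluding that the instrument is correctly calibrated (or at least failing to establish that the instrument has drifted out of calibration) when in fact the instrument has drifted out of calibration.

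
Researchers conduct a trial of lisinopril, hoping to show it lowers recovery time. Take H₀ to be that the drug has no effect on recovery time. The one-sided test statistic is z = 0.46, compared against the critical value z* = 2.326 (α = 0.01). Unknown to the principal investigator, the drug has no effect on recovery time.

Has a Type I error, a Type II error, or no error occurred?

Since z = 0.46 ≤ z* = 2.326, H₀ is not rejected.
H₀ is true (actually the drug has no effect on recovery time).
The decision matches the true state — no error.

No error — this is a correct decision.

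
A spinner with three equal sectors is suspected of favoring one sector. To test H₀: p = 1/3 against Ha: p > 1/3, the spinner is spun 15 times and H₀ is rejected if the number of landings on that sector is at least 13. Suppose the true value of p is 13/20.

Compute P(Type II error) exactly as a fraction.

30745097163070342213/32768000000000000000

Under the alternative p = 13/20, K ~ Binomial(15, 13/20); β is the probability the test does not reject, P(K < 13).
Equivalently, β = 1 − P(K ≥ 13) = 30745097163070342213/32768000000000000000.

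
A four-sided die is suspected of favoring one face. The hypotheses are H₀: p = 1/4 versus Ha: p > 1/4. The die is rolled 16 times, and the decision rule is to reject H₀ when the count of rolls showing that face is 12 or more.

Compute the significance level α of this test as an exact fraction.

The Type I error probability is α = P(X ≥ 12) computed under H₀, where X ~ Binomial(16, 1/4).
Adding the binomial terms for j = 12 through 16 with p = 1/4 yields 163669/4294967296.

163669/4294967296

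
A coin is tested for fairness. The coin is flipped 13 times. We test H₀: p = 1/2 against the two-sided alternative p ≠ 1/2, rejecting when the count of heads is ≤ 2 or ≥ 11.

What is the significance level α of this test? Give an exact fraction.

Under H₀, Y ~ Binomial(13, 1/2); α is the probability of landing in either tail, P(Y ≤ 2) + P(Y ≥ 11).
Each tail has probability (1 + 13 + 78)/8192; doubling gives α = 184/8192 = 23/1024.

23/1024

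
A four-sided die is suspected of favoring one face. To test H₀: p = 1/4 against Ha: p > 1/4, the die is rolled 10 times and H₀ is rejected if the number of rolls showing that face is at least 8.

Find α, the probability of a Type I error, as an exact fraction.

109/262144

Under H₀, S ~ Binomial(10, 1/4), and α = P(S ≥ 8).
Summing C(10,j)(1/4)^j(3/4)^{10−j} for j = 8,…,10 gives 109/262144.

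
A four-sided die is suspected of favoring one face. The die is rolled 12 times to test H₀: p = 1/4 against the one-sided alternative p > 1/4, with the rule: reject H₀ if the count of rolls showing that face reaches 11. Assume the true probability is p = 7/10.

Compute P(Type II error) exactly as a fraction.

β = P(fail to reject H₀ | Ha true) = P(Y ≤ 10 | p = 7/10), Y ~ Binomial(12, 7/10).
Adding the binomial probabilities P(Y=0)+…+P(Y=10) at p = 7/10 gives 914974950051/1000000000000.

914974950051/1000000000000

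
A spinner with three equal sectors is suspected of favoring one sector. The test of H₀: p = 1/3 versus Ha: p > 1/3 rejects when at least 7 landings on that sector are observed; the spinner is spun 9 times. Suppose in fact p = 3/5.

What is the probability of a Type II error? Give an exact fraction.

1500416/1953125

A Type II error is failing to reject when Ha holds: with p = 3/5, β = P(X ≤ 6).
Summing C(9,j)·(3/5)^j·(2/5)^{9-j} for j = 0..6 gives 1500416/1953125.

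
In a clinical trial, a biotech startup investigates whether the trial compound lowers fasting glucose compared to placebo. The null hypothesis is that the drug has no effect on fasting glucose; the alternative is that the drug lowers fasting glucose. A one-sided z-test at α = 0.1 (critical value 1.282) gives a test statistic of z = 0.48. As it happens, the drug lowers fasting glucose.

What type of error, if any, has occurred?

Type II error

Since z = 0.48 ≤ z* = 1.282, H₀ is not rejected.
H₀ is false (actually the drug lowers fasting glucose).
Failing to reject a false H₀ is a Type II error.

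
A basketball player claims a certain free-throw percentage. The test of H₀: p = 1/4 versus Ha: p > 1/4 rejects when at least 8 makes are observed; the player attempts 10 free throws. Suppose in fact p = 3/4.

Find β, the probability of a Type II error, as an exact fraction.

β = P(fail to reject H₀ | Ha true) = P(K ≤ 7 | p = 3/4), K ~ Binomial(10, 3/4).
Equivalently, β = 1 − P(K ≥ 8) = 124363/262144.

124363/262144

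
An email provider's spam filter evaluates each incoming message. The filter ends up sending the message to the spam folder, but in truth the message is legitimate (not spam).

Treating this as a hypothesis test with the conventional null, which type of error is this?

The null hypothesis here is that the message is legitimate (not spam).
'Sending the message to the spam folder' corresponds to rejecting H₀.
H₀ was rejected but H₀ is true — a Type I error (false positive).

Type I error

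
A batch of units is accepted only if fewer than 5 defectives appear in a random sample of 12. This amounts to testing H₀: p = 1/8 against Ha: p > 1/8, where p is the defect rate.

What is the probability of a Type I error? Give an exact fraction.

387766075/34359738368

The significance level is the probability, assuming p = 1/8, of seeing 5 or more defectives in 12 draws.
α = 1 − P(S ≤ 4) = 1 − 33971972293/34359738368 = 387766075/34359738368.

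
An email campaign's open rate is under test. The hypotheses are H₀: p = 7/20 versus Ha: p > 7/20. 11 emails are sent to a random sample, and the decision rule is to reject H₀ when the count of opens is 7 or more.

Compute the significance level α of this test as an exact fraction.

1026922708651/20480000000000

Under H₀, K ~ Binomial(11, 7/20), and α = P(K ≥ 7).
Summing C(11,j)(7/20)^j(13/20)^{11−j} for j = 7,…,11 gives 1026922708651/20480000000000.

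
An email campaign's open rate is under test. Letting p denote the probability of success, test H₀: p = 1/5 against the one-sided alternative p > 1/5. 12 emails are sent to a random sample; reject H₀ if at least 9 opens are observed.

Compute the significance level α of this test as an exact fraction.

3037/48828125

α = P(reject H₀ | H₀ true) = P(Y ≥ 9 | p = 1/5), with Y ~ Binomial(12, 1/5).
Adding the binomial terms for j = 9 through 12 with p = 1/5 yields 3037/48828125.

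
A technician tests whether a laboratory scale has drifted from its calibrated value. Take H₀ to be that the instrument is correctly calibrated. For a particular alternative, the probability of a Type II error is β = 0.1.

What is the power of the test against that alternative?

0.9

Power = 1 − β = 1 − 0.1 = 0.9.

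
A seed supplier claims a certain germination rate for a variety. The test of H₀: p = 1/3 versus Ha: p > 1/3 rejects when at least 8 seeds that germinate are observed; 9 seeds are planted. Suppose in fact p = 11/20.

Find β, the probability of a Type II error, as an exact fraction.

123069745737/128000000000

Under the alternative p = 11/20, S ~ Binomial(9, 11/20); β is the probability the test does not reject, P(S < 8).
Adding the binomial probabilities P(S=0)+…+P(S=7) at p = 11/20 gives 123069745737/128000000000.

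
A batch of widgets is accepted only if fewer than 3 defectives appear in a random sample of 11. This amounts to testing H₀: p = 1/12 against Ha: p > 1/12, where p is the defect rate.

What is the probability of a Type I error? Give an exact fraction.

Under H₀, Y ~ Binomial(11, 1/12); the Type I error rate is P(Y ≥ 3).
α = 1 − P(Y ≤ 2) = 1 − 25937424601/27518828544 = 1581403943/27518828544.

1581403943/27518828544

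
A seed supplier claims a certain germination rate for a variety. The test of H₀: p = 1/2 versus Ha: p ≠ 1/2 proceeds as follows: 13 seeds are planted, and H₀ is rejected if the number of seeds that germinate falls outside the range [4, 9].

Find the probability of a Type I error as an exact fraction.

189/2048

α = P(S ≤ 3 or S ≥ 10 | p = 1/2), S ~ Binomial(13, 1/2).
Each tail has probability (1 + 13 + 78 + 286)/8192; doubling gives α = 756/8192 = 189/2048.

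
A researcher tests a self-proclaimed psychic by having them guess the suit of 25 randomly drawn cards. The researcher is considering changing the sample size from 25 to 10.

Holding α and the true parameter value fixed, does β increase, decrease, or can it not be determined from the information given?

A smaller sample increases the standard error, so the sampling distributions under H₀ and Ha overlap more.

It increases.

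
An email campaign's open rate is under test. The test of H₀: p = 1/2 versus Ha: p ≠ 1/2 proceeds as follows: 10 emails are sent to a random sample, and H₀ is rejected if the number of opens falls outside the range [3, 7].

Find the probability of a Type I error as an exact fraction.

Under H₀, S ~ Binomial(10, 1/2); α is the probability of landing in either tail, P(S ≤ 2) + P(S ≥ 8).
The two tails are symmetric, so α = 2·(1 + 10 + 45)/2^10 = 112/1024 = 7/64.

7/64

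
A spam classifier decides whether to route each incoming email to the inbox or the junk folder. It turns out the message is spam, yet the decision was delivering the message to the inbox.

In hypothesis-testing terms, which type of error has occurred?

The null hypothesis here is that the message is legitimate (not spam).
'Delivering the message to the inbox' corresponds to failing to reject H₀.
H₀ was not rejected but H₀ is false — a Type II error (false negative).

Type II error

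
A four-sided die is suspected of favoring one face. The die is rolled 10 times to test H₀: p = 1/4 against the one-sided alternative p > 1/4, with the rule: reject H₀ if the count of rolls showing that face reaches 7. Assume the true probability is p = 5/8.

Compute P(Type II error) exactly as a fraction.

148513581/268435456

β = P(fail to reject H₀ | Ha true) = P(S ≤ 6 | p = 5/8), S ~ Binomial(10, 5/8).
Equivalently, β = 1 − P(S ≥ 7) = 148513581/268435456.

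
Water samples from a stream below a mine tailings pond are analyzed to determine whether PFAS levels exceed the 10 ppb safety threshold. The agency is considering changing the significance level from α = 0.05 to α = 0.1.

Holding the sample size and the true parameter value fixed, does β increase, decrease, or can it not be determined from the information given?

A larger α widens the rejection region, so when the alternative is true more outcomes lead to rejection — failing to reject becomes less likely.

It decreases.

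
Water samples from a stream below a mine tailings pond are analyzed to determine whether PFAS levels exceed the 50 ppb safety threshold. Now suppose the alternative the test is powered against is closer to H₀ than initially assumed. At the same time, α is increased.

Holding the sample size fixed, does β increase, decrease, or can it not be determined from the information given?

Cannot be determined from the information given.

The first change alone would make β increase; the second alone would make β decrease. Which effect dominates depends on the magnitudes, which are not given.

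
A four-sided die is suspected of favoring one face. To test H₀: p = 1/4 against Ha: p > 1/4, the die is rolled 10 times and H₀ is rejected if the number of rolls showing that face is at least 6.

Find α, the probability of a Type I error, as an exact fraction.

10343/524288

The Type I error probability is α = P(K ≥ 6) computed under H₀, where K ~ Binomial(10, 1/4).
P(K ≥ 6) = Σ_{j=6}^{10} C(10,j)·(1/4)^j·(3/4)^{10-j} = 10343/524288.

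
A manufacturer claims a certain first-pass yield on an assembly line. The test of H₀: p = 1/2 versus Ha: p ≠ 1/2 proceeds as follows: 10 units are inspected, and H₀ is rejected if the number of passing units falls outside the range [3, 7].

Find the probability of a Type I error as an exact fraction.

7/64

α = P(S ≤ 2 or S ≥ 8 | p = 1/2), S ~ Binomial(10, 1/2).
By symmetry, α = 2·P(S ≤ 2) = 2·(1 + 10 + 45)/1024 = 112/1024 = 7/64.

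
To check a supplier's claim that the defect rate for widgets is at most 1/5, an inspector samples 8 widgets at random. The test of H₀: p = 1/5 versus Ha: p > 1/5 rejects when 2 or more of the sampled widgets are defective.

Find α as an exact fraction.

α = P(reject H₀ | H₀ true) = P(S ≥ 2 | p = 1/5), S ~ Binomial(8, 1/5).
Computing the lower-tail complement: 1 − 196608/390625 = 194017/390625.

194017/390625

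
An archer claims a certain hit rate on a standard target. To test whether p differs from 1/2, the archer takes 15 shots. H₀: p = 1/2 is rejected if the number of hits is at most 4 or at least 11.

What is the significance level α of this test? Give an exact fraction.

The significance level is the null-hypothesis probability of the rejection region {≤4} ∪ {≥11}.
The two tails are symmetric, so α = 2·(1 + 15 + 105 + 455 + 1365)/2^15 = 3882/32768 = 1941/16384.

1941/16384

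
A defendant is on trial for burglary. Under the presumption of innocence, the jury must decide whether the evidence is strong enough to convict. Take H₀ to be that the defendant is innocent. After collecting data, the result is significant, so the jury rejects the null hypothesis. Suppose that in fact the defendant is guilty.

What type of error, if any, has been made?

No error (correct decision).

The test rejected a false H₀ — the decision matches the true state.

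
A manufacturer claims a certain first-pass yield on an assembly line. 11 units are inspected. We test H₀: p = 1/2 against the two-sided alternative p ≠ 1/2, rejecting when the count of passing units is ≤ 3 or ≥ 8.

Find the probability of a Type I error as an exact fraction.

29/128

α = P(K ≤ 3 or K ≥ 8 | p = 1/2), K ~ Binomial(11, 1/2).
The two tails are symmetric, so α = 2·(1 + 11 + 55 + 165)/2^11 = 464/2048 = 29/128.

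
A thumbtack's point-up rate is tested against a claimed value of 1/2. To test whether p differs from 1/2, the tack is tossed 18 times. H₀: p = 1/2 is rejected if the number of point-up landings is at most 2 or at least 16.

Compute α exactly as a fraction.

43/32768

Under H₀, Y ~ Binomial(18, 1/2); α is the probability of landing in either tail, P(Y ≤ 2) + P(Y ≥ 16).
The two tails are symmetric, so α = 2·(1 + 18 + 153)/2^18 = 344/262144 = 43/32768.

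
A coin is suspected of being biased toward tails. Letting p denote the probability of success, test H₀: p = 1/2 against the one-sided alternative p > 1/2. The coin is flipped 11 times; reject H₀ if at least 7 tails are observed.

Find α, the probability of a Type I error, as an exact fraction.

α = P(reject H₀ | H₀ true) = P(X ≥ 7 | p = 1/2), with X ~ Binomial(11, 1/2).
P(X ≥ 7) = [C(11,7) + C(11,8) + C(11,9) + C(11,10) + C(11,11)] / 2^11 = (330 + 165 + 55 + 11 + 1) / 2048 = 562/2048 = 281/1024.

281/1024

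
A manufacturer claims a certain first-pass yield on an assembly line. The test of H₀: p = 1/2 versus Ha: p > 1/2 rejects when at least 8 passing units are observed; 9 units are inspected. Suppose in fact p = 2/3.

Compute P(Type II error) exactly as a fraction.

16867/19683

Under the alternative p = 2/3, S ~ Binomial(9, 2/3); β is the probability the test does not reject, P(S < 8).
Summing C(9,j)·(2/3)^j·(1/3)^{9-j} for j = 0..7 gives 16867/19683.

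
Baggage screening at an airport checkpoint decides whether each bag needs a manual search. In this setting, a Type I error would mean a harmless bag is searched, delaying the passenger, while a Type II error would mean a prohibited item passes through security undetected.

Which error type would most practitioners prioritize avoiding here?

Type II error

The Type II consequence (a prohibited item passes through security undetected) is more severe than the Type I consequence (a harmless bag is searched, delaying the passenger).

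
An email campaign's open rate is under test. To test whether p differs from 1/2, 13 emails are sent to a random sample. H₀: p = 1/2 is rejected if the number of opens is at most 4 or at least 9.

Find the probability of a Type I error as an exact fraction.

The significance level is the null-hypothesis probability of the rejection region {≤4} ∪ {≥9}.
By symmetry, α = 2·P(K ≤ 4) = 2·(1 + 13 + 78 + 286 + 715)/8192 = 2186/8192 = 1093/4096.

1093/4096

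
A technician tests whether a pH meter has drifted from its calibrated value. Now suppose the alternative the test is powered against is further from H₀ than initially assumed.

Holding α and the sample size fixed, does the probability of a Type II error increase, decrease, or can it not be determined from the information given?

The further the true parameter sits from the null value, the more of the Ha sampling distribution falls in the rejection region.

It decreases.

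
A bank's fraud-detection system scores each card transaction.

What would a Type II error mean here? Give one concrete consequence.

A Type II error would mean concluding that the transaction is legitimate (or at least failing to establish that the transaction is fraudulent) when in fact the transaction is fraudulent. Consequence: a fraudulent charge goes through and the bank absorbs the loss.

With the conventional null hypothesis that the transaction is legitimate:
A Type II error is failing to reject H₀ when H₀ is false.
Here that means approving the transaction when actually the transaction is fraudulent.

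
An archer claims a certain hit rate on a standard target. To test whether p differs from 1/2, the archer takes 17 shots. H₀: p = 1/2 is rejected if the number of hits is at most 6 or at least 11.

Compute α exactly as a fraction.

10889/32768

Under H₀, S ~ Binomial(17, 1/2); α is the probability of landing in either tail, P(S ≤ 6) + P(S ≥ 11).
The two tails are symmetric, so α = 2·(1 + 17 + 136 + 680 + 2380 + 6188 + 12376)/2^17 = 43556/131072 = 10889/32768.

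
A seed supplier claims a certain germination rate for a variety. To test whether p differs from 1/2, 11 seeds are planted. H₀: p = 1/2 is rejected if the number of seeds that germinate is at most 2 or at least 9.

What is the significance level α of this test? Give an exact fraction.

α = P(Y ≤ 2 or Y ≥ 9 | p = 1/2), Y ~ Binomial(11, 1/2).
Each tail has probability (1 + 11 + 55)/2048; doubling gives α = 134/2048 = 67/1024.

67/1024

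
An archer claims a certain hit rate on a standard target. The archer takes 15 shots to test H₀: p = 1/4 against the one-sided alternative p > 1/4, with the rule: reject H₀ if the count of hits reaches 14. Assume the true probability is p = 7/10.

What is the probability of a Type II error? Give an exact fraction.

241183100052963/250000000000000

Under the alternative p = 7/10, K ~ Binomial(15, 7/10); β is the probability the test does not reject, P(K < 14).
Adding the binomial probabilities P(K=0)+…+P(K=13) at p = 7/10 gives 241183100052963/250000000000000.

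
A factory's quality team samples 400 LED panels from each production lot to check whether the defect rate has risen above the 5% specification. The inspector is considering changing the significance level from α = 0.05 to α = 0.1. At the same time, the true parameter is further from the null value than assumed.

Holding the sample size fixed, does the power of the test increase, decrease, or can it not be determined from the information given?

It increases.

Relaxing α lowers the evidence threshold; under Ha, outcomes that previously fell short now trigger rejection. The further the true parameter sits from the null value, the more of the Ha sampling distribution falls in the rejection region. Both changes push β in the same direction.
Since power = 1 − β and β decreases, power increases.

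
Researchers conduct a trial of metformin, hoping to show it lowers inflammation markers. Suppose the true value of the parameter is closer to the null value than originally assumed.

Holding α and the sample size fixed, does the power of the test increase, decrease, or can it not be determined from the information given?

It decreases.

When the true parameter is near the null value, the test has a harder time distinguishing Ha from H₀.
Since power = 1 − β and β increases, power decreases.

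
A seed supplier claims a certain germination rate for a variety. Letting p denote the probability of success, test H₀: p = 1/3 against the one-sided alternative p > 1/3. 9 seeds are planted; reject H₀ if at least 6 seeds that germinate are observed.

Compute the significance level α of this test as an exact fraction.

Under H₀, S ~ Binomial(9, 1/3), and α = P(S ≥ 6).
Summing C(9,j)(1/3)^j(2/3)^{9−j} for j = 6,…,9 gives 835/19683.

835/19683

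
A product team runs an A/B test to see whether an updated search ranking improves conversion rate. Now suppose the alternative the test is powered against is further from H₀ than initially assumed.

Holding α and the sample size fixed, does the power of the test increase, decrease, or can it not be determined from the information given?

A bigger departure from H₀ is easier for the test to detect, so it fails to reject less often.
Since power = 1 − β and β decreases, power increases.

It increases.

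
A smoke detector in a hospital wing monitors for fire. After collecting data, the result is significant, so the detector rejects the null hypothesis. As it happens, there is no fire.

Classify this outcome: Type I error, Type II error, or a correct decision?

The conventional null hypothesis here is that there is no fire.
H₀ was rejected, but H₀ is actually true.
Rejecting a true null hypothesis is a Type I error (false positive).

Type I error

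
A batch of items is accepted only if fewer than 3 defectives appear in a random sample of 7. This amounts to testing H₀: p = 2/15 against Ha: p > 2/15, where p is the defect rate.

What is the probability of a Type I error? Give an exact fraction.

623128/11390625

The significance level is the probability, assuming p = 2/15, of seeing 3 or more defectives in 7 draws.
α = 1 − P(X ≤ 2) = 1 − 10767497/11390625 = 623128/11390625.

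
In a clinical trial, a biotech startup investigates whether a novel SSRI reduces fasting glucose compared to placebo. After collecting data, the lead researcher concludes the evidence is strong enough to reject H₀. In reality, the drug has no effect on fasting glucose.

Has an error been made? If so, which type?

Type I error

The conventional null hypothesis here is that the drug has no effect on fasting glucose.
H₀ was rejected, but H₀ is actually true.
Rejecting a true null hypothesis is a Type I error (false positive).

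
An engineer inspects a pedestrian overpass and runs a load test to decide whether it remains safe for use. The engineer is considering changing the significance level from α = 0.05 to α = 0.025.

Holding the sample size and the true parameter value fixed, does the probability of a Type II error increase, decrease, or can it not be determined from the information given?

It increases.

A smaller α moves the rejection region further into the tail. With the alternative true, more outcomes now fall outside the rejection region, so failing to reject becomes more likely.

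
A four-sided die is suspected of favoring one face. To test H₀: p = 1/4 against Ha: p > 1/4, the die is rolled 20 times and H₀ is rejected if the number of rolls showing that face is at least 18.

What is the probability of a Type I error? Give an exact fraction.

Under H₀, Y ~ Binomial(20, 1/4), and α = P(Y ≥ 18).
P(Y ≥ 18) = Σ_{j=18}^{20} C(20,j)·(1/4)^j·(3/4)^{20-j} = 1771/1099511627776.

1771/1099511627776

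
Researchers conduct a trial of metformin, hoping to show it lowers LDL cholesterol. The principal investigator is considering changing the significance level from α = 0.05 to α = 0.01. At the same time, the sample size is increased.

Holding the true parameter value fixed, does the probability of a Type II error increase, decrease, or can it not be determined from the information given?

Cannot be determined from the information given.

The first change alone would make β increase; the second alone would make β decrease. Which effect dominates depends on the magnitudes, which are not given.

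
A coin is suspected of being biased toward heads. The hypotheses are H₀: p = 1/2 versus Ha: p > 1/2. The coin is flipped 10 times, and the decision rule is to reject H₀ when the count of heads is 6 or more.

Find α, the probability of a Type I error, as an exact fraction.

α = P(reject H₀ | H₀ true) = P(Y ≥ 6 | p = 1/2), with Y ~ Binomial(10, 1/2).
That's C(10,6) + C(10,7) + C(10,8) + C(10,9) + C(10,10) over 2^10, i.e. (210 + 120 + 45 + 10 + 1)/1024 = 386/1024 = 193/512.

193/512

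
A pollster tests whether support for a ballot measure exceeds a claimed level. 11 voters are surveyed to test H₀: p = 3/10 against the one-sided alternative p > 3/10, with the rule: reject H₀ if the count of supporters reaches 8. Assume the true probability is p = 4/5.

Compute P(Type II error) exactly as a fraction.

12589/78125

β = P(fail to reject H₀ | Ha true) = P(S ≤ 7 | p = 4/5), S ~ Binomial(11, 4/5).
Adding the binomial probabilities P(S=0)+…+P(S=7) at p = 4/5 gives 12589/78125.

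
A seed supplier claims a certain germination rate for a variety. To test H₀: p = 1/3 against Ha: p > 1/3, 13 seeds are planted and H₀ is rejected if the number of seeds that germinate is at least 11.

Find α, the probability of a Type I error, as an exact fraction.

Under H₀, S ~ Binomial(13, 1/3), and α = P(S ≥ 11).
Adding the binomial terms for j = 11 through 13 with p = 1/3 yields 113/531441.

113/531441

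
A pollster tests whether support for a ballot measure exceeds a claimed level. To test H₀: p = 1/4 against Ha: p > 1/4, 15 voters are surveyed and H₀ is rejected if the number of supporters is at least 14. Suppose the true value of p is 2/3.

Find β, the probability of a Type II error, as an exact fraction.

β = P(fail to reject H₀ | Ha true) = P(X ≤ 13 | p = 2/3), X ~ Binomial(15, 2/3).
Adding the binomial probabilities P(X=0)+…+P(X=13) at p = 2/3 gives 14070379/14348907.

14070379/14348907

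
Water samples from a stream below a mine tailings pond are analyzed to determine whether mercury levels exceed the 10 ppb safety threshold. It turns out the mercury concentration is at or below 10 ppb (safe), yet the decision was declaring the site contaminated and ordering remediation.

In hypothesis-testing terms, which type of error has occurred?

Type I error

The null hypothesis here is that the mercury concentration is at or below 10 ppb (safe).
'Declaring the site contaminated and ordering remediation' corresponds to rejecting H₀.
H₀ was rejected but H₀ is true — a Type I error (false positive).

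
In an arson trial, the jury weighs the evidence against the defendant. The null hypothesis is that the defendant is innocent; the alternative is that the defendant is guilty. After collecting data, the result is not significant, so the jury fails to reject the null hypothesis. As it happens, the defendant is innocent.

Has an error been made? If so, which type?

The test retained a true H₀ — the decision matches the true state.

No error (correct decision).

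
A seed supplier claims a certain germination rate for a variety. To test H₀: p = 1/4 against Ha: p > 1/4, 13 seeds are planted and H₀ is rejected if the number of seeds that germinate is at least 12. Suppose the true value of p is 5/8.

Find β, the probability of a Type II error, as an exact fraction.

A Type II error is failing to reject when Ha holds: with p = 5/8, β = P(Y ≤ 11).
Equivalently, β = 1 − P(Y ≥ 12) = 134753406597/137438953472.

134753406597/137438953472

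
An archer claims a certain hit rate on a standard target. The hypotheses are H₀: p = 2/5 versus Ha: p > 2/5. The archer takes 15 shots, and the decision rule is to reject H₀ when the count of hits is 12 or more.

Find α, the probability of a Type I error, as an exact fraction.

58830848/30517578125

The Type I error probability is α = P(S ≥ 12) computed under H₀, where S ~ Binomial(15, 2/5).
P(S ≥ 12) = Σ_{j=12}^{15} C(15,j)·(2/5)^j·(3/5)^{15-j} = 58830848/30517578125.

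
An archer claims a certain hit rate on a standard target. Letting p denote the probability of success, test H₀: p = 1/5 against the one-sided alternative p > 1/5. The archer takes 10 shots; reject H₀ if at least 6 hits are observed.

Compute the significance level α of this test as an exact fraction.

62201/9765625

The Type I error probability is α = P(K ≥ 6) computed under H₀, where K ~ Binomial(10, 1/5).
P(K ≥ 6) = Σ_{j=6}^{10} C(10,j)·(1/5)^j·(4/5)^{10-j} = 62201/9765625.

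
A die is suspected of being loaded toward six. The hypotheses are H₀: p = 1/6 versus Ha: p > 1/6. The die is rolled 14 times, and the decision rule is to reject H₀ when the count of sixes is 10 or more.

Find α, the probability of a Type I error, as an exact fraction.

α = P(reject H₀ | H₀ true) = P(K ≥ 10 | p = 1/6), with K ~ Binomial(14, 1/6).
Summing C(14,j)(1/6)^j(5/6)^{14−j} for j = 10,…,14 gives 673471/78364164096.

673471/78364164096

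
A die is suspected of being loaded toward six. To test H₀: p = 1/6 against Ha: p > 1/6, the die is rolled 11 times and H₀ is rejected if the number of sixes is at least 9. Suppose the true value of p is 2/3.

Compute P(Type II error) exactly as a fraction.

1675/2187

A Type II error is failing to reject when Ha holds: with p = 2/3, β = P(X ≤ 8).
Adding the binomial probabilities P(X=0)+…+P(X=8) at p = 2/3 gives 1675/2187.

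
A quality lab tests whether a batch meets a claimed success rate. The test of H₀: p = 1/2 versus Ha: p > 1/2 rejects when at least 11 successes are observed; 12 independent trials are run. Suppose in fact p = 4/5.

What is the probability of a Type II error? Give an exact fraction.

177031761/244140625

β = P(fail to reject H₀ | Ha true) = P(X ≤ 10 | p = 4/5), X ~ Binomial(12, 4/5).
Equivalently, β = 1 − P(X ≥ 11) = 177031761/244140625.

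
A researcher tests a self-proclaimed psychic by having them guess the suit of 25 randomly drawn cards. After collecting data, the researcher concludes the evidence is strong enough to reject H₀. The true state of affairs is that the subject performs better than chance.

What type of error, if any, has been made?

The conventional null hypothesis here is that the subject is guessing at random (p = 1/4).
The test rejected a false H₀ — the decision matches the true state.

Neither — the decision is correct.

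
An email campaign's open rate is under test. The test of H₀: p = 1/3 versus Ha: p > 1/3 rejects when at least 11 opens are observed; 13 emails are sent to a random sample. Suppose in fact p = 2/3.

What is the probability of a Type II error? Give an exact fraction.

50857/59049

Under the alternative p = 2/3, Y ~ Binomial(13, 2/3); β is the probability the test does not reject, P(Y < 11).
Equivalently, β = 1 − P(Y ≥ 11) = 50857/59049.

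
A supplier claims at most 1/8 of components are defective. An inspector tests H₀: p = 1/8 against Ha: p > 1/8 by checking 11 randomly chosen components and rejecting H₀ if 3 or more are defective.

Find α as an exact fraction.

1285931725/8589934592

Under H₀, S ~ Binomial(11, 1/8); the Type I error rate is P(S ≥ 3).
Via the complement, α = 1 − Σ_{j=0}^{2} C(11,j)(1/8)^j(7/8)^{11-j} = 1285931725/8589934592.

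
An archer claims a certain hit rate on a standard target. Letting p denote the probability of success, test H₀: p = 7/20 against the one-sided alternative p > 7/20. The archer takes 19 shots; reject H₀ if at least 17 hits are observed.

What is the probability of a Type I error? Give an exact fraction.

7136406277585549139/5242880000000000000000000

α = P(reject H₀ | H₀ true) = P(Y ≥ 17 | p = 7/20), with Y ~ Binomial(19, 7/20).
Adding the binomial terms for j = 17 through 19 with p = 7/20 yields 7136406277585549139/5242880000000000000000000.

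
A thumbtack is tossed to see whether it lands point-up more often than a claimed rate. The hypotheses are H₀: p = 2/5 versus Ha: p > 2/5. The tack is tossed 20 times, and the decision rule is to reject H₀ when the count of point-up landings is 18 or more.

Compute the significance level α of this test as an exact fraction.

The Type I error probability is α = P(X ≥ 18) computed under H₀, where X ~ Binomial(20, 2/5).
P(X ≥ 18) = Σ_{j=18}^{20} C(20,j)·(2/5)^j·(3/5)^{20-j} = 480772096/95367431640625.

480772096/95367431640625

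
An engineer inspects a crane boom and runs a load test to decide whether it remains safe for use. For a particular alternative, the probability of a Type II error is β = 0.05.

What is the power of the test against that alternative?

Power = 1 − β = 1 − 0.05 = 0.95.

0.95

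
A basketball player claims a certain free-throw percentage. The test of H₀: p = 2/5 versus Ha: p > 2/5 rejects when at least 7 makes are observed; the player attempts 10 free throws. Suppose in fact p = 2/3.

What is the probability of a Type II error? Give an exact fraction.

8675/19683

Under the alternative p = 2/3, S ~ Binomial(10, 2/3); β is the probability the test does not reject, P(S < 7).
Summing C(10,j)·(2/3)^j·(1/3)^{10-j} for j = 0..6 gives 8675/19683.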